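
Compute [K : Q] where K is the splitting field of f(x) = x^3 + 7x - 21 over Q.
[K : Q] = 6

By the rational root test, any rational root of the monic integer polynomial f(x) = x^3 + 7x - 21 must be an integer dividing the constant term -21, i.e. one of ±{1, 3, 7, 21}. Evaluating: f(1) = -13, f(-1) = -29, f(3) = 27, f(-3) = -69, f(7) = 371, f(-7) = -413, f(21) = 9387, f(-21) = -9429; none is 0, so f has no rational root and is therefore irreducible over Q (a cubic with no linear factor over a field is irreducible). For an irreducible cubic, the Galois group is A_3 or S_3 according as the discriminant disc(f) = -4a^3 - 27b^2 = -4·(7)^3 - 27·(-21)^2 = -13279 is or is not a square in Q. Here disc(f) = -13279 is not a perfect square in Q, so the Galois group of f over Q is not contained in A_3 and must be all of S_3. The splitting field has degree |S_3| = 6 over Q, so [K : Q] = 6.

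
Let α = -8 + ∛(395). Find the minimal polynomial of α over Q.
m_α(x) = x^3 + 24x^2 + 192x + 117

Set β = α + 8 = ∛(395), so β^3 = 395. Then (α + 8)^3 - 395 = 0, i.e. α is a root of g(x) = (x + 8)^3 - 395 = x^3 + 24x^2 + 192x + 117. Since g(x) = h(x + 8) where h(x) = x^3 - 395, and h is irreducible over Q (because 395 is not a perfect cube, so h has no rational root, and a monic cubic with no rational root is irreducible), g is also irreducible (irreducibility is preserved under the substitution x → x + 8). Hence m_α(x) = x^3 + 24x^2 + 192x + 117.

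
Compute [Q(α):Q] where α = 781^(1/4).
[Q(α):Q] = 4

α is a root of x^4 - 781. By Eisenstein's criterion at the prime p = 11 (which divides the constant term 781 but p^2 = 121 does not, since 781 is squarefree), x^4 - 781 is irreducible over Q. Hence [Q(α):Q] = 4.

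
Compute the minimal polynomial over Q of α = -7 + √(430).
m_α(x) = x^2 + 14x - 381

From α + 7 = √(430), squaring gives (α + 7)^2 = 430, i.e. α^2 + 14α + 49 = 430, so α^2 + 14α - 381 = 0. The discriminant of x^2 + 14x - 381 is (14)^2 - 4·(-381) = 196 + 1524 = 1720, and 4·(430) is not a perfect square in Q since 430 is squarefree and ≠ 1. Hence x^2 + 14x - 381 is irreducible over Q and is the minimal polynomial of α.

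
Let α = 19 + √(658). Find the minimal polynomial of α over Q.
m_α(x) = x^2 - 38x - 297

From α - 19 = √(658), squaring gives (α - 19)^2 = 658, i.e. α^2 - 38α + 361 = 658, so α^2 - 38α - 297 = 0. The discriminant of x^2 - 38x - 297 is (-38)^2 - 4·(-297) = 1444 + 1188 = 2632, and 4·(658) is not a perfect square in Q since 658 is squarefree and ≠ 1. Hence x^2 - 38x - 297 is irreducible over Q and is the minimal polynomial of α.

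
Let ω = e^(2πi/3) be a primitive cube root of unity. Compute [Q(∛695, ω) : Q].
[Q(∛695, ω) : Q] = 6

[Q(∛695):Q] = 3 (min poly x^3 - 695, irreducible since 695 is not a perfect cube). [Q(ω):Q] = 2 (min poly x^2 + x + 1). Since Q(∛695) ⊂ R and ω ∉ R, we have ω ∉ Q(∛695), so x^2 + x + 1 remains irreducible over Q(∛695) and [Q(∛695, ω) : Q(∛695)] = 2. By the tower law, [Q(∛695, ω) : Q] = 3 · 2 = 6. (In fact Q(∛695, ω) is the splitting field of x^3 - 695 over Q.)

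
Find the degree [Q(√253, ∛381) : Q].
[Q(√253, ∛381) : Q] = 6

Let L = Q(√253, ∛381). Since Q(√253) ⊂ L and [Q(√253):Q] = 2, the tower law gives 2 | [L:Q]. Likewise Q(∛381) ⊂ L with [Q(∛381):Q] = 3 (because 381 is not a perfect cube), so 3 | [L:Q]. As gcd(2,3) = 1, [L:Q] is divisible by 6. Conversely L is generated over Q by √253 and ∛381, so [L:Q] ≤ 2·3 = 6. Therefore [Q(√253, ∛381) : Q] = 6.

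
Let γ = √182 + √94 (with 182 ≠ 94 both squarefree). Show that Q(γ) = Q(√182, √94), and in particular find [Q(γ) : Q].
[Q(γ) : Q] = 4 (equivalently, Q(γ) = Q(√182, √94))

Obviously Q(γ) ⊆ Q(√182, √94), and [Q(√182, √94):Q] = 4 (since 182, 94 are distinct squarefree integers > 1 with 17108 not a perfect square). To show equality we compute the minimal polynomial of γ. From γ = √182 + √94: γ^2 = 182 + 2√(17108) + 94 = 276 + 2√(17108), so γ^2 - 276 = 2√(17108); squaring, (γ^2 - 276)^2 = 4·17108, i.e. γ^4 - 552γ^2 + 76176 - 68432 = 0, i.e. γ^4 - 552γ^2 + 7744 = 0. So γ is a root of x^4 - 552x^2 + 7744. This polynomial is irreducible over Q: it has no rational root (each ±√182 ± √94 is irrational), and any factorization into two quadratics over Q would force √(17108) ∈ Q (pairing opposite roots) or √182, √94 ∈ Q (other pairings), all impossible. Hence [Q(γ):Q] = 4 = [Q(√182, √94):Q], so Q(γ) = Q(√182, √94).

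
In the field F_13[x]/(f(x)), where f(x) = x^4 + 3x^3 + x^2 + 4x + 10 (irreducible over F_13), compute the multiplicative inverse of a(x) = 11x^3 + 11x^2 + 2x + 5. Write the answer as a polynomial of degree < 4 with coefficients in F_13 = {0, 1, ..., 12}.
a(x)^(-1) ≡ 11x^3 + 9x^2 + 2x (mod f(x))

Since f is irreducible over F_13, F_13[x]/(f) is a field and a(x) ≠ 0 has an inverse. Apply the extended Euclidean algorithm to f(x) and a(x) in F_13[x]: f(x) = (6x + 12)·a(x) + (2x + 2);  a(x) = (12x^2 + 1)·(2x + 2) + (3). The last nonzero remainder is the constant 3 = gcd(f, a) in F_13. Back-substituting through the division chain expresses 3 = s(x)·a(x) + t(x)·f(x) with s(x) ≡ 7x^3 + x^2 + 6x (mod f), so (7x^3 + x^2 + 6x)·a(x) ≡ 3 (mod f). Multiplying by 3^(-1) ≡ 9 in F_13 gives a(x)^(-1) ≡ 9·(7x^3 + x^2 + 6x) ≡ 11x^3 + 9x^2 + 2x (mod f). Check: (11x^3 + 11x^2 + 2x + 5)·(11x^3 + 9x^2 + 2x) = 4x^6 + 12x^5 + 4x^3 + 10x^2 + 10x ≡ 1 (mod x^4 + 3x^3 + x^2 + 4x + 10).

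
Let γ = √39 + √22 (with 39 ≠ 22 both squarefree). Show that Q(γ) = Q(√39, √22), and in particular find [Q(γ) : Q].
[Q(γ) : Q] = 4 (equivalently, Q(γ) = Q(√39, √22))

Obviously Q(γ) ⊆ Q(√39, √22), and [Q(√39, √22):Q] = 4 (since 39, 22 are distinct squarefree integers > 1 with 858 not a perfect square). To show equality we compute the minimal polynomial of γ. From γ = √39 + √22: γ^2 = 39 + 2√(858) + 22 = 61 + 2√(858), so γ^2 - 61 = 2√(858); squaring, (γ^2 - 61)^2 = 4·858, i.e. γ^4 - 122γ^2 + 3721 - 3432 = 0, i.e. γ^4 - 122γ^2 + 289 = 0. So γ is a root of x^4 - 122x^2 + 289. This polynomial is irreducible over Q: it has no rational root (each ±√39 ± √22 is irrational), and any factorization into two quadratics over Q would force √(858) ∈ Q (pairing opposite roots) or √39, √22 ∈ Q (other pairings), all impossible. Hence [Q(γ):Q] = 4 = [Q(√39, √22):Q], so Q(γ) = Q(√39, √22).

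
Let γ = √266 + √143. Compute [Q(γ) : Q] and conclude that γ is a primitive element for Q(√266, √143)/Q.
[Q(γ) : Q] = 4 (equivalently, Q(γ) = Q(√266, √143))

Obviously Q(γ) ⊆ Q(√266, √143), and [Q(√266, √143):Q] = 4 (since 266, 143 are distinct squarefree integers > 1 with 38038 not a perfect square). To show equality we compute the minimal polynomial of γ. From γ = √266 + √143: γ^2 = 266 + 2√(38038) + 143 = 409 + 2√(38038), so γ^2 - 409 = 2√(38038); squaring, (γ^2 - 409)^2 = 4·38038, i.e. γ^4 - 818γ^2 + 167281 - 152152 = 0, i.e. γ^4 - 818γ^2 + 15129 = 0. So γ is a root of x^4 - 818x^2 + 15129. This polynomial is irreducible over Q: it has no rational root (each ±√266 ± √143 is irrational), and any factorization into two quadratics over Q would force √(38038) ∈ Q (pairing opposite roots) or √266, √143 ∈ Q (other pairings), all impossible. Hence [Q(γ):Q] = 4 = [Q(√266, √143):Q], so Q(γ) = Q(√266, √143).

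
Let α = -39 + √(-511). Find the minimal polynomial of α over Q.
m_α(x) = x^2 + 78x + 2032

From α + 39 = √(-511), squaring gives (α + 39)^2 = -511, i.e. α^2 + 78α + 1521 = -511, so α^2 + 78α + 2032 = 0. The discriminant of x^2 + 78x + 2032 is (78)^2 - 4·(2032) = 6084 - 8128 = -2044, and 4·(-511) is not a perfect square in Q since -511 is squarefree and ≠ 1. Hence x^2 + 78x + 2032 is irreducible over Q and is the minimal polynomial of α.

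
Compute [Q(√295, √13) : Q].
[Q(√295, √13) : Q] = 4

[Q(√295):Q] = 2 (min poly x^2 - 295, irreducible since 295 is squarefree > 1). For the top step, suppose √13 ∈ Q(√295), say √13 = c + d√295 with c, d ∈ Q. Squaring: 13 = c^2 + 295d^2 + 2cd√295. Since √295 ∉ Q this forces 2cd = 0. If d = 0 then √13 = c ∈ Q, contradicting 13 squarefree > 1. If c = 0 then 13 = 295d^2, so 295·13 = (295d)^2 is a perfect square in Q — but 295·13 = 3835 is not a perfect square (since 295 and 13 are distinct squarefree integers). Contradiction. Hence √13 ∉ Q(√295), so x^2 - 13 stays irreducible over Q(√295) and [Q(√295, √13) : Q(√295)] = 2. By the tower law, [Q(√295, √13) : Q] = 2 · 2 = 4.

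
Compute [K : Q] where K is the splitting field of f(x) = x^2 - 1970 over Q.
[K : Q] = 2

f(x) = x^2 - 1970 factors as (x - √1970)(x + √1970). The splitting field is K = Q(√1970). Since 1970 is squarefree and > 1, it is not a perfect square, so x^2 - 1970 is irreducible over Q and [Q(√1970) : Q] = 2. Hence [K : Q] = 2.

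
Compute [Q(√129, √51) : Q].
[Q(√129, √51) : Q] = 4

[Q(√129):Q] = 2 (min poly x^2 - 129, irreducible since 129 is squarefree > 1). For the top step, suppose √51 ∈ Q(√129), say √51 = c + d√129 with c, d ∈ Q. Squaring: 51 = c^2 + 129d^2 + 2cd√129. Since √129 ∉ Q this forces 2cd = 0. If d = 0 then √51 = c ∈ Q, contradicting 51 squarefree > 1. If c = 0 then 51 = 129d^2, so 129·51 = (129d)^2 is a perfect square in Q — but 129·51 = 6579 is not a perfect square (since 129 and 51 are distinct squarefree integers). Contradiction. Hence √51 ∉ Q(√129), so x^2 - 51 stays irreducible over Q(√129) and [Q(√129, √51) : Q(√129)] = 2. By the tower law, [Q(√129, √51) : Q] = 2 · 2 = 4.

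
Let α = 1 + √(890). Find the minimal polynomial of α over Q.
m_α(x) = x^2 - 2x - 889

From α - 1 = √(890), squaring gives (α - 1)^2 = 890, i.e. α^2 - 2α + 1 = 890, so α^2 - 2α - 889 = 0. The discriminant of x^2 - 2x - 889 is (-2)^2 - 4·(-889) = 4 + 3556 = 3560, and 4·(890) is not a perfect square in Q since 890 is squarefree and ≠ 1. Hence x^2 - 2x - 889 is irreducible over Q and is the minimal polynomial of α.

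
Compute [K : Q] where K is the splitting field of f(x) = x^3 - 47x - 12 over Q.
[K : Q] = 6

By the rational root test, any rational root of the monic integer polynomial f(x) = x^3 - 47x - 12 must be an integer dividing the constant term -12, i.e. one of ±{1, 2, 3, 4, 6, 12}. Evaluating: f(1) = -58, f(-1) = 34, f(2) = -98, f(-2) = 74, f(3) = -126, f(-3) = 102, f(4) = -136, f(-4) = 112, f(6) = -78, f(-6) = 54, f(12) = 1152, f(-12) = -1176; none is 0, so f has no rational root and is therefore irreducible over Q (a cubic with no linear factor over a field is irreducible). For an irreducible cubic, the Galois group is A_3 or S_3 according as the discriminant disc(f) = -4a^3 - 27b^2 = -4·(-47)^3 - 27·(-12)^2 = 411404 is or is not a square in Q. Here disc(f) = 411404 is not a perfect square in Q, so the Galois group of f over Q is not contained in A_3 and must be all of S_3. The splitting field has degree |S_3| = 6 over Q, so [K : Q] = 6.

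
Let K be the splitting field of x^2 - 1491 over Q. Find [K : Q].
[K : Q] = 2

f(x) = x^2 - 1491 factors as (x - √1491)(x + √1491). The splitting field is K = Q(√1491). Since 1491 is squarefree and > 1, it is not a perfect square, so x^2 - 1491 is irreducible over Q and [Q(√1491) : Q] = 2. Hence [K : Q] = 2.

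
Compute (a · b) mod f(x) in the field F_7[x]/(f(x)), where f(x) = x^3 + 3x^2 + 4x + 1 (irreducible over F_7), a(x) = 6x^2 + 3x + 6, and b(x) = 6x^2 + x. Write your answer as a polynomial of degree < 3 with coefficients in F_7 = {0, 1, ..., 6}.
a · b ≡ 5x (mod f(x))

Multiply in F_7[x]: a(x)·b(x) = (6x^2 + 3x + 6)·(6x^2 + x) = x^4 + 3x^3 + 4x^2 + 6x. This has degree ≥ 3, so divide by f(x) over F_7: x^4 + 3x^3 + 4x^2 + 6x = (x)·(x^3 + 3x^2 + 4x + 1) + (5x). Hence a·b ≡ 5x (mod f). (F_7[x]/(f) is a field with 7^3 = 343 elements since f is irreducible of degree 3.)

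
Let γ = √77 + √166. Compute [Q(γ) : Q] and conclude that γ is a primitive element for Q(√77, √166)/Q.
[Q(γ) : Q] = 4 (equivalently, Q(γ) = Q(√77, √166))

Obviously Q(γ) ⊆ Q(√77, √166), and [Q(√77, √166):Q] = 4 (since 77, 166 are distinct squarefree integers > 1 with 12782 not a perfect square). To show equality we compute the minimal polynomial of γ. From γ = √77 + √166: γ^2 = 77 + 2√(12782) + 166 = 243 + 2√(12782), so γ^2 - 243 = 2√(12782); squaring, (γ^2 - 243)^2 = 4·12782, i.e. γ^4 - 486γ^2 + 59049 - 51128 = 0, i.e. γ^4 - 486γ^2 + 7921 = 0. So γ is a root of x^4 - 486x^2 + 7921. This polynomial is irreducible over Q: it has no rational root (each ±√77 ± √166 is irrational), and any factorization into two quadratics over Q would force √(12782) ∈ Q (pairing opposite roots) or √77, √166 ∈ Q (other pairings), all impossible. Hence [Q(γ):Q] = 4 = [Q(√77, √166):Q], so Q(γ) = Q(√77, √166).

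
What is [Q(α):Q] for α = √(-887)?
[Q(α):Q] = 2

[Q(α):Q] equals the degree of the minimal polynomial of α. Here α^2 = -887 and x^2 + 887 is irreducible (d = -887 is squarefree, ≠ 1, hence not a square), so deg(m_α) = 2. Thus [Q(α):Q] = 2.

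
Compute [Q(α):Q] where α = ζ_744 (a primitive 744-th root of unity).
[Q(α):Q] = 240

The minimal polynomial of ζ_744 over Q is the 744-th cyclotomic polynomial Φ_744(x), which is irreducible over Q and has degree φ(744) = 240. Hence [Q(α):Q] = φ(744) = 240.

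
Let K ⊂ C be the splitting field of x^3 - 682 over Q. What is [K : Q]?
[K : Q] = 6

The roots of x^3 - 682 are ∛682, ω∛682, ω^2∛682 where ω = e^(2πi/3) is a primitive cube root of unity, so K = Q(∛682, ω). Now [Q(∛682):Q] = 3 (since 682 is not a perfect cube, x^3 - 682 is irreducible) and [Q(ω):Q] = 2. Both 2 and 3 divide [K:Q], and [K:Q] ≤ 3·2 = 6, so [K:Q] = 6. (Equivalently: Q(∛682) ⊂ R but ω ∉ R, so [K : Q(∛682)] = 2.)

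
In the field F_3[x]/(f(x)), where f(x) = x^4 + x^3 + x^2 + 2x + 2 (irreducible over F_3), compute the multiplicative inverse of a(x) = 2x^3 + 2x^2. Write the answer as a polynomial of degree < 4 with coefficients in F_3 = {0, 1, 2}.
a(x)^(-1) ≡ x^2 + 2x + 1 (mod f(x))

Since f is irreducible over F_3, F_3[x]/(f) is a field and a(x) ≠ 0 has an inverse. Apply the extended Euclidean algorithm to f(x) and a(x) in F_3[x]: f(x) = (2x)·a(x) + (x^2 + 2x + 2);  a(x) = (2x + 1)·(x^2 + 2x + 2) + (1). The last nonzero remainder is the constant 1 = gcd(f, a) in F_3. Back-substituting through the division chain expresses 1 = s(x)·a(x) + t(x)·f(x) with s(x) ≡ x^2 + 2x + 1 (mod f), so a(x)^(-1) ≡ s(x) = x^2 + 2x + 1 (mod f). Check: (2x^3 + 2x^2)·(x^2 + 2x + 1) = 2x^5 + 2x^2 ≡ 1 (mod x^4 + x^3 + x^2 + 2x + 2).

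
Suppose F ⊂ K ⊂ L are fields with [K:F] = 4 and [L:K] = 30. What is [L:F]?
[L:F] = 120

The tower law says that for any tower of field extensions F ⊂ K ⊂ L with finite degrees, [L:F] = [L:K] · [K:F]. Here this gives [L:F] = 30 · 4 = 120.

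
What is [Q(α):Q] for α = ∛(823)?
[Q(α):Q] = 3

The minimal polynomial of α is x^3 - 823, irreducible over Q since 823 is not a perfect cube (so x^3 - 823 has no rational root). Hence [Q(α):Q] = deg(m_α) = 3.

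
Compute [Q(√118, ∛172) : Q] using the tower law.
[Q(√118, ∛172) : Q] = 6

Let L = Q(√118, ∛172). Since Q(√118) ⊂ L and [Q(√118):Q] = 2, the tower law gives 2 | [L:Q]. Likewise Q(∛172) ⊂ L with [Q(∛172):Q] = 3 (because 172 is not a perfect cube), so 3 | [L:Q]. As gcd(2,3) = 1, [L:Q] is divisible by 6. Conversely L is generated over Q by √118 and ∛172, so [L:Q] ≤ 2·3 = 6. Therefore [Q(√118, ∛172) : Q] = 6.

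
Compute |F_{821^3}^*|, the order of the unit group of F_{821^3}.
|F_{821^3}^*| = 553387660

F_{821^3} has 821^3 = 553387661 elements; its multiplicative group consists of all nonzero elements, so |F_{821^3}^*| = 553387661 - 1 = 553387660. (It is cyclic since any finite subgroup of the multiplicative group of a field is cyclic.)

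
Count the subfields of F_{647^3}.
F_{647^3} has 2 subfields

The subfields of F_{p^n} are exactly the fields F_{p^d} for d | n (each is the fixed field of the unique index-d subgroup of Gal(F_{p^n}/F_p) ≅ Z/nZ). The divisors of n = 3 are {1, 3}, giving 2 subfields: F_{647^1}, F_{647^3}.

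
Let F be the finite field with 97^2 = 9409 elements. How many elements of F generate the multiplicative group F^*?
There are φ(9408) = 2688 primitive elements

F_q^* is cyclic of order q - 1 = 9408. A cyclic group of order m has exactly φ(m) generators. Here m = 9408 = 2^6 · 3 · 7^2, so the number of primitive elements is φ(9408) = 2688.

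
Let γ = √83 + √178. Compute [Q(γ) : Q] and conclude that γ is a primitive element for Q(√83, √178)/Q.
[Q(γ) : Q] = 4 (equivalently, Q(γ) = Q(√83, √178))

Obviously Q(γ) ⊆ Q(√83, √178), and [Q(√83, √178):Q] = 4 (since 83, 178 are distinct squarefree integers > 1 with 14774 not a perfect square). To show equality we compute the minimal polynomial of γ. From γ = √83 + √178: γ^2 = 83 + 2√(14774) + 178 = 261 + 2√(14774), so γ^2 - 261 = 2√(14774); squaring, (γ^2 - 261)^2 = 4·14774, i.e. γ^4 - 522γ^2 + 68121 - 59096 = 0, i.e. γ^4 - 522γ^2 + 9025 = 0. So γ is a root of x^4 - 522x^2 + 9025. This polynomial is irreducible over Q: it has no rational root (each ±√83 ± √178 is irrational), and any factorization into two quadratics over Q would force √(14774) ∈ Q (pairing opposite roots) or √83, √178 ∈ Q (other pairings), all impossible. Hence [Q(γ):Q] = 4 = [Q(√83, √178):Q], so Q(γ) = Q(√83, √178).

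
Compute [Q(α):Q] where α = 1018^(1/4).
[Q(α):Q] = 4

α is a root of x^4 - 1018. By Eisenstein's criterion at the prime p = 2 (which divides the constant term 1018 but p^2 = 4 does not, since 1018 is squarefree), x^4 - 1018 is irreducible over Q. Hence [Q(α):Q] = 4.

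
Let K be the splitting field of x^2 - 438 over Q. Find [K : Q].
[K : Q] = 2

f(x) = x^2 - 438 factors as (x - √438)(x + √438). The splitting field is K = Q(√438). Since 438 is squarefree and > 1, it is not a perfect square, so x^2 - 438 is irreducible over Q and [Q(√438) : Q] = 2. Hence [K : Q] = 2.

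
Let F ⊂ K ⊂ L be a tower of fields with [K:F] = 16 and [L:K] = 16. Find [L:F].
[L:F] = 256

The tower law says that for any tower of field extensions F ⊂ K ⊂ L with finite degrees, [L:F] = [L:K] · [K:F]. Here this gives [L:F] = 16 · 16 = 256.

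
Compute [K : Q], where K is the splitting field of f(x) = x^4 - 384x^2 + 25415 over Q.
[K : Q] = 4

Solving the quadratic in x^2: x^2 = (384 ± √(384^2 - 4·25415))/2 = (384 ± √45796)/2 = (384 ± 214)/2, giving x^2 = 85 or x^2 = 299. So f(x) = (x^2 - 85)(x^2 - 299) and the roots of f are ±√85, ±√299. Hence the splitting field is K = Q(√85, √299). Since 85 and 299 are distinct squarefree integers > 1, their product 25415 is not a perfect square, so √299 ∉ Q(√85). By the tower law [K:Q] = [Q(√85,√299):Q(√85)] · [Q(√85):Q] = 2 · 2 = 4.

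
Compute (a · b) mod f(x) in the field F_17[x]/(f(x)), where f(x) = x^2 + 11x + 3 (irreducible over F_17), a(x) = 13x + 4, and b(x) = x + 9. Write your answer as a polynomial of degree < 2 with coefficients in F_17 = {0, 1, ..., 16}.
a · b ≡ 12x + 14 (mod f(x))

Multiply in F_17[x]: a(x)·b(x) = (13x + 4)·(x + 9) = 13x^2 + 2x + 2. This has degree ≥ 2, so divide by f(x) over F_17: 13x^2 + 2x + 2 = (13)·(x^2 + 11x + 3) + (12x + 14). Hence a·b ≡ 12x + 14 (mod f). (F_17[x]/(f) is a field with 17^2 = 289 elements since f is irreducible of degree 2.)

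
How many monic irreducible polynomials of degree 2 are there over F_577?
There are 166176 monic irreducible polynomials of degree 2 over F_577

Each element of F_{577^2} that lies in no proper subfield is a root of exactly one monic irreducible of degree 2 over F_577, and each such polynomial has 2 distinct roots in F_{577^2}. By Möbius inversion the count is N_577(2) = (1/2) Σ_{d|2} μ(2/d) · 577^d = (1/2)(μ(2)·577^1 + μ(1)·577^2) = 332352/2 = 166176.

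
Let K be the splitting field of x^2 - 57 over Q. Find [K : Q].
[K : Q] = 2

f(x) = x^2 - 57 factors as (x - √57)(x + √57). The splitting field is K = Q(√57). Since 57 is squarefree and > 1, it is not a perfect square, so x^2 - 57 is irreducible over Q and [Q(√57) : Q] = 2. Hence [K : Q] = 2.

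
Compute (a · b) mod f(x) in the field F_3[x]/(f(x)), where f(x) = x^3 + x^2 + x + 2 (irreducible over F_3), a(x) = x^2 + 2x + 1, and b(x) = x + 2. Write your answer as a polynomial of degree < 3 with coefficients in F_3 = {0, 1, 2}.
a · b ≡ x (mod f(x))

Multiply in F_3[x]: a(x)·b(x) = (x^2 + 2x + 1)·(x + 2) = x^3 + x^2 + 2x + 2. This has degree ≥ 3, so divide by f(x) over F_3: x^3 + x^2 + 2x + 2 = (1)·(x^3 + x^2 + x + 2) + (x). Hence a·b ≡ x (mod f). (F_3[x]/(f) is a field with 3^3 = 27 elements since f is irreducible of degree 3.)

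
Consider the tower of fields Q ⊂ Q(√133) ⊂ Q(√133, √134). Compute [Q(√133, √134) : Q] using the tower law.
[Q(√133, √134) : Q] = 4

[Q(√133):Q] = 2 (min poly x^2 - 133, irreducible since 133 is squarefree > 1). For the top step, suppose √134 ∈ Q(√133), say √134 = c + d√133 with c, d ∈ Q. Squaring: 134 = c^2 + 133d^2 + 2cd√133. Since √133 ∉ Q this forces 2cd = 0. If d = 0 then √134 = c ∈ Q, contradicting 134 squarefree > 1. If c = 0 then 134 = 133d^2, so 133·134 = (133d)^2 is a perfect square in Q — but 133·134 = 17822 is not a perfect square (since 133 and 134 are distinct squarefree integers). Contradiction. Hence √134 ∉ Q(√133), so x^2 - 134 stays irreducible over Q(√133) and [Q(√133, √134) : Q(√133)] = 2. By the tower law, [Q(√133, √134) : Q] = 2 · 2 = 4.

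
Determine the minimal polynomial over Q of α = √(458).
m_α(x) = x^2 - 458

α satisfies α^2 - 458 = 0, so x^2 - 458 annihilates α. Since d = 458 is squarefree and ≠ 1, it is not a perfect square in Q, so x^2 - 458 has no rational root and is therefore irreducible over Q (a degree-2 polynomial over a field is irreducible iff it has no root). Hence m_α(x) = x^2 - 458.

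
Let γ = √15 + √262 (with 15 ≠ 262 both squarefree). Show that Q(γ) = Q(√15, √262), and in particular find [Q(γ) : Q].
[Q(γ) : Q] = 4 (equivalently, Q(γ) = Q(√15, √262))

Obviously Q(γ) ⊆ Q(√15, √262), and [Q(√15, √262):Q] = 4 (since 15, 262 are distinct squarefree integers > 1 with 3930 not a perfect square). To show equality we compute the minimal polynomial of γ. From γ = √15 + √262: γ^2 = 15 + 2√(3930) + 262 = 277 + 2√(3930), so γ^2 - 277 = 2√(3930); squaring, (γ^2 - 277)^2 = 4·3930, i.e. γ^4 - 554γ^2 + 76729 - 15720 = 0, i.e. γ^4 - 554γ^2 + 61009 = 0. So γ is a root of x^4 - 554x^2 + 61009. This polynomial is irreducible over Q: it has no rational root (each ±√15 ± √262 is irrational), and any factorization into two quadratics over Q would force √(3930) ∈ Q (pairing opposite roots) or √15, √262 ∈ Q (other pairings), all impossible. Hence [Q(γ):Q] = 4 = [Q(√15, √262):Q], so Q(γ) = Q(√15, √262).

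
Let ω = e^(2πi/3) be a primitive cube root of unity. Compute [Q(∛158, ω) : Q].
[Q(∛158, ω) : Q] = 6

[Q(∛158):Q] = 3 (min poly x^3 - 158, irreducible since 158 is not a perfect cube). [Q(ω):Q] = 2 (min poly x^2 + x + 1). Since Q(∛158) ⊂ R and ω ∉ R, we have ω ∉ Q(∛158), so x^2 + x + 1 remains irreducible over Q(∛158) and [Q(∛158, ω) : Q(∛158)] = 2. By the tower law, [Q(∛158, ω) : Q] = 3 · 2 = 6. (In fact Q(∛158, ω) is the splitting field of x^3 - 158 over Q.)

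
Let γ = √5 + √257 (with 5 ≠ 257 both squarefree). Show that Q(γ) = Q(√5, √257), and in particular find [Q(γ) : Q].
[Q(γ) : Q] = 4 (equivalently, Q(γ) = Q(√5, √257))

Obviously Q(γ) ⊆ Q(√5, √257), and [Q(√5, √257):Q] = 4 (since 5, 257 are distinct squarefree integers > 1 with 1285 not a perfect square). To show equality we compute the minimal polynomial of γ. From γ = √5 + √257: γ^2 = 5 + 2√(1285) + 257 = 262 + 2√(1285), so γ^2 - 262 = 2√(1285); squaring, (γ^2 - 262)^2 = 4·1285, i.e. γ^4 - 524γ^2 + 68644 - 5140 = 0, i.e. γ^4 - 524γ^2 + 63504 = 0. So γ is a root of x^4 - 524x^2 + 63504. This polynomial is irreducible over Q: it has no rational root (each ±√5 ± √257 is irrational), and any factorization into two quadratics over Q would force √(1285) ∈ Q (pairing opposite roots) or √5, √257 ∈ Q (other pairings), all impossible. Hence [Q(γ):Q] = 4 = [Q(√5, √257):Q], so Q(γ) = Q(√5, √257).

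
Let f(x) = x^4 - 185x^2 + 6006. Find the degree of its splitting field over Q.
[K : Q] = 4

Solving the quadratic in x^2: x^2 = (185 ± √(185^2 - 4·6006))/2 = (185 ± √10201)/2 = (185 ± 101)/2, giving x^2 = 42 or x^2 = 143. So f(x) = (x^2 - 42)(x^2 - 143) and the roots of f are ±√42, ±√143. Hence the splitting field is K = Q(√42, √143). Since 42 and 143 are distinct squarefree integers > 1, their product 6006 is not a perfect square, so √143 ∉ Q(√42). By the tower law [K:Q] = [Q(√42,√143):Q(√42)] · [Q(√42):Q] = 2 · 2 = 4.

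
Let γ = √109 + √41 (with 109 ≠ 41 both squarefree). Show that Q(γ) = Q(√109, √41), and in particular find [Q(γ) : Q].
[Q(γ) : Q] = 4 (equivalently, Q(γ) = Q(√109, √41))

Obviously Q(γ) ⊆ Q(√109, √41), and [Q(√109, √41):Q] = 4 (since 109, 41 are distinct squarefree integers > 1 with 4469 not a perfect square). To show equality we compute the minimal polynomial of γ. From γ = √109 + √41: γ^2 = 109 + 2√(4469) + 41 = 150 + 2√(4469), so γ^2 - 150 = 2√(4469); squaring, (γ^2 - 150)^2 = 4·4469, i.e. γ^4 - 300γ^2 + 22500 - 17876 = 0, i.e. γ^4 - 300γ^2 + 4624 = 0. So γ is a root of x^4 - 300x^2 + 4624. This polynomial is irreducible over Q: it has no rational root (each ±√109 ± √41 is irrational), and any factorization into two quadratics over Q would force √(4469) ∈ Q (pairing opposite roots) or √109, √41 ∈ Q (other pairings), all impossible. Hence [Q(γ):Q] = 4 = [Q(√109, √41):Q], so Q(γ) = Q(√109, √41).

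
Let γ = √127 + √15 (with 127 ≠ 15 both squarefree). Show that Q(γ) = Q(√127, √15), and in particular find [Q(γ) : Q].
[Q(γ) : Q] = 4 (equivalently, Q(γ) = Q(√127, √15))

Obviously Q(γ) ⊆ Q(√127, √15), and [Q(√127, √15):Q] = 4 (since 127, 15 are distinct squarefree integers > 1 with 1905 not a perfect square). To show equality we compute the minimal polynomial of γ. From γ = √127 + √15: γ^2 = 127 + 2√(1905) + 15 = 142 + 2√(1905), so γ^2 - 142 = 2√(1905); squaring, (γ^2 - 142)^2 = 4·1905, i.e. γ^4 - 284γ^2 + 20164 - 7620 = 0, i.e. γ^4 - 284γ^2 + 12544 = 0. So γ is a root of x^4 - 284x^2 + 12544. This polynomial is irreducible over Q: it has no rational root (each ±√127 ± √15 is irrational), and any factorization into two quadratics over Q would force √(1905) ∈ Q (pairing opposite roots) or √127, √15 ∈ Q (other pairings), all impossible. Hence [Q(γ):Q] = 4 = [Q(√127, √15):Q], so Q(γ) = Q(√127, √15).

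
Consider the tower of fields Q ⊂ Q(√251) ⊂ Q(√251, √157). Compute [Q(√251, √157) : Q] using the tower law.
[Q(√251, √157) : Q] = 4

[Q(√251):Q] = 2 (min poly x^2 - 251, irreducible since 251 is squarefree > 1). For the top step, suppose √157 ∈ Q(√251), say √157 = c + d√251 with c, d ∈ Q. Squaring: 157 = c^2 + 251d^2 + 2cd√251. Since √251 ∉ Q this forces 2cd = 0. If d = 0 then √157 = c ∈ Q, contradicting 157 squarefree > 1. If c = 0 then 157 = 251d^2, so 251·157 = (251d)^2 is a perfect square in Q — but 251·157 = 39407 is not a perfect square (since 251 and 157 are distinct squarefree integers). Contradiction. Hence √157 ∉ Q(√251), so x^2 - 157 stays irreducible over Q(√251) and [Q(√251, √157) : Q(√251)] = 2. By the tower law, [Q(√251, √157) : Q] = 2 · 2 = 4.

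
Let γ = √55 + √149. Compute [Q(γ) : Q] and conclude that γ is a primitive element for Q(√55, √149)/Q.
[Q(γ) : Q] = 4 (equivalently, Q(γ) = Q(√55, √149))

Obviously Q(γ) ⊆ Q(√55, √149), and [Q(√55, √149):Q] = 4 (since 55, 149 are distinct squarefree integers > 1 with 8195 not a perfect square). To show equality we compute the minimal polynomial of γ. From γ = √55 + √149: γ^2 = 55 + 2√(8195) + 149 = 204 + 2√(8195), so γ^2 - 204 = 2√(8195); squaring, (γ^2 - 204)^2 = 4·8195, i.e. γ^4 - 408γ^2 + 41616 - 32780 = 0, i.e. γ^4 - 408γ^2 + 8836 = 0. So γ is a root of x^4 - 408x^2 + 8836. This polynomial is irreducible over Q: it has no rational root (each ±√55 ± √149 is irrational), and any factorization into two quadratics over Q would force √(8195) ∈ Q (pairing opposite roots) or √55, √149 ∈ Q (other pairings), all impossible. Hence [Q(γ):Q] = 4 = [Q(√55, √149):Q], so Q(γ) = Q(√55, √149).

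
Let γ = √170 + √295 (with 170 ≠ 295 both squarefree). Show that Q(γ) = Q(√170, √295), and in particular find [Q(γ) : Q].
[Q(γ) : Q] = 4 (equivalently, Q(γ) = Q(√170, √295))

Obviously Q(γ) ⊆ Q(√170, √295), and [Q(√170, √295):Q] = 4 (since 170, 295 are distinct squarefree integers > 1 with 50150 not a perfect square). To show equality we compute the minimal polynomial of γ. From γ = √170 + √295: γ^2 = 170 + 2√(50150) + 295 = 465 + 2√(50150), so γ^2 - 465 = 2√(50150); squaring, (γ^2 - 465)^2 = 4·50150, i.e. γ^4 - 930γ^2 + 216225 - 200600 = 0, i.e. γ^4 - 930γ^2 + 15625 = 0. So γ is a root of x^4 - 930x^2 + 15625. This polynomial is irreducible over Q: it has no rational root (each ±√170 ± √295 is irrational), and any factorization into two quadratics over Q would force √(50150) ∈ Q (pairing opposite roots) or √170, √295 ∈ Q (other pairings), all impossible. Hence [Q(γ):Q] = 4 = [Q(√170, √295):Q], so Q(γ) = Q(√170, √295).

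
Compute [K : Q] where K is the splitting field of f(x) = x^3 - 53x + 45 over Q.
[K : Q] = 6

By the rational root test, any rational root of the monic integer polynomial f(x) = x^3 - 53x + 45 must be an integer dividing the constant term 45, i.e. one of ±{1, 3, 5, 9, 15, 45}. Evaluating: f(1) = -7, f(-1) = 97, f(3) = -87, f(-3) = 177, f(5) = -95, f(-5) = 185, f(9) = 297, f(-9) = -207, f(15) = 2625, f(-15) = -2535, f(45) = 88785, f(-45) = -88695; none is 0, so f has no rational root and is therefore irreducible over Q (a cubic with no linear factor over a field is irreducible). For an irreducible cubic, the Galois group is A_3 or S_3 according as the discriminant disc(f) = -4a^3 - 27b^2 = -4·(-53)^3 - 27·(45)^2 = 540833 is or is not a square in Q. Here disc(f) = 540833 is not a perfect square in Q, so the Galois group of f over Q is not contained in A_3 and must be all of S_3. The splitting field has degree |S_3| = 6 over Q, so [K : Q] = 6.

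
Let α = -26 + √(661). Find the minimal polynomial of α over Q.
m_α(x) = x^2 + 52x + 15

From α + 26 = √(661), squaring gives (α + 26)^2 = 661, i.e. α^2 + 52α + 676 = 661, so α^2 + 52α + 15 = 0. The discriminant of x^2 + 52x + 15 is (52)^2 - 4·(15) = 2704 - 60 = 2644, and 4·(661) is not a perfect square in Q since 661 is squarefree and ≠ 1. Hence x^2 + 52x + 15 is irreducible over Q and is the minimal polynomial of α.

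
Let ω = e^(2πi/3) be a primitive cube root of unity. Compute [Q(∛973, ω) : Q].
[Q(∛973, ω) : Q] = 6

[Q(∛973):Q] = 3 (min poly x^3 - 973, irreducible since 973 is not a perfect cube). [Q(ω):Q] = 2 (min poly x^2 + x + 1). Since Q(∛973) ⊂ R and ω ∉ R, we have ω ∉ Q(∛973), so x^2 + x + 1 remains irreducible over Q(∛973) and [Q(∛973, ω) : Q(∛973)] = 2. By the tower law, [Q(∛973, ω) : Q] = 3 · 2 = 6. (In fact Q(∛973, ω) is the splitting field of x^3 - 973 over Q.)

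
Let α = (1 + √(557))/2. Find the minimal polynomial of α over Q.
m_α(x) = x^2 - x - 139

From 2α - 1 = √(557), squaring gives (2α - 1)^2 = 557, i.e. 4α^2 - 4α + 1 = 557, so α^2 - α + (1 - 557)/4 = 0. Since 557 ≡ 1 (mod 4), (1 - 557)/4 = -139 ∈ Z. The polynomial x^2 - x - 139 has discriminant 1 - 4·(-139) = 557, which is not a perfect square in Q (d = 557 is squarefree and ≠ 1), so x^2 - x - 139 is irreducible over Q. It is the minimal polynomial of α.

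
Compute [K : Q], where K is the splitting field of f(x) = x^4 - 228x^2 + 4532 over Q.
[K : Q] = 4

Solving the quadratic in x^2: x^2 = (228 ± √(228^2 - 4·4532))/2 = (228 ± √33856)/2 = (228 ± 184)/2, giving x^2 = 22 or x^2 = 206. So f(x) = (x^2 - 22)(x^2 - 206) and the roots of f are ±√22, ±√206. Hence the splitting field is K = Q(√22, √206). Since 22 and 206 are distinct squarefree integers > 1, their product 4532 is not a perfect square, so √206 ∉ Q(√22). By the tower law [K:Q] = [Q(√22,√206):Q(√22)] · [Q(√22):Q] = 2 · 2 = 4.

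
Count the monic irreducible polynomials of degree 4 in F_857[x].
There are 134853649788 monic irreducible polynomials of degree 4 over F_857

Each element of F_{857^4} that lies in no proper subfield is a root of exactly one monic irreducible of degree 4 over F_857, and each such polynomial has 4 distinct roots in F_{857^4}. By Möbius inversion the count is N_857(4) = (1/4) Σ_{d|4} μ(4/d) · 857^d = (1/4)(μ(4)·857^1 + μ(2)·857^2 + μ(1)·857^4) = 539414599152/4 = 134853649788.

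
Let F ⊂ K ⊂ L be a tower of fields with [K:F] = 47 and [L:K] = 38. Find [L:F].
[L:F] = 1786

The tower law says that for any tower of field extensions F ⊂ K ⊂ L with finite degrees, [L:F] = [L:K] · [K:F]. Here this gives [L:F] = 38 · 47 = 1786.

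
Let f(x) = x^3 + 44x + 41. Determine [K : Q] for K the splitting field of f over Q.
[K : Q] = 6

By the rational root test, any rational root of the monic integer polynomial f(x) = x^3 + 44x + 41 must be an integer dividing the constant term 41, i.e. one of ±{1, 41}. Evaluating: f(1) = 86, f(-1) = -4, f(41) = 70766, f(-41) = -70684; none is 0, so f has no rational root and is therefore irreducible over Q (a cubic with no linear factor over a field is irreducible). For an irreducible cubic, the Galois group is A_3 or S_3 according as the discriminant disc(f) = -4a^3 - 27b^2 = -4·(44)^3 - 27·(41)^2 = -386123 is or is not a square in Q. Here disc(f) = -386123 is not a perfect square in Q, so the Galois group of f over Q is not contained in A_3 and must be all of S_3. The splitting field has degree |S_3| = 6 over Q, so [K : Q] = 6.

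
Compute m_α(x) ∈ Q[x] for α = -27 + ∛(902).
m_α(x) = x^3 + 81x^2 + 2187x + 18781

Set β = α + 27 = ∛(902), so β^3 = 902. Then (α + 27)^3 - 902 = 0, i.e. α is a root of g(x) = (x + 27)^3 - 902 = x^3 + 81x^2 + 2187x + 18781. Since g(x) = h(x + 27) where h(x) = x^3 - 902, and h is irreducible over Q (because 902 is not a perfect cube, so h has no rational root, and a monic cubic with no rational root is irreducible), g is also irreducible (irreducibility is preserved under the substitution x → x + 27). Hence m_α(x) = x^3 + 81x^2 + 2187x + 18781.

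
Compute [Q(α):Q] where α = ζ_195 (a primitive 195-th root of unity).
[Q(α):Q] = 96

The minimal polynomial of ζ_195 over Q is the 195-th cyclotomic polynomial Φ_195(x), which is irreducible over Q and has degree φ(195) = 96. Hence [Q(α):Q] = φ(195) = 96.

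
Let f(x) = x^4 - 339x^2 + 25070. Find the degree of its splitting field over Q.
[K : Q] = 4

Solving the quadratic in x^2: x^2 = (339 ± √(339^2 - 4·25070))/2 = (339 ± √14641)/2 = (339 ± 121)/2, giving x^2 = 109 or x^2 = 230. So f(x) = (x^2 - 109)(x^2 - 230) and the roots of f are ±√109, ±√230. Hence the splitting field is K = Q(√109, √230). Since 109 and 230 are distinct squarefree integers > 1, their product 25070 is not a perfect square, so √230 ∉ Q(√109). By the tower law [K:Q] = [Q(√109,√230):Q(√109)] · [Q(√109):Q] = 2 · 2 = 4.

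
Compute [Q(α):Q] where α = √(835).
[Q(α):Q] = 2

[Q(α):Q] equals the degree of the minimal polynomial of α. Here α^2 = 835 and x^2 - 835 is irreducible (d = 835 is squarefree, ≠ 1, hence not a square), so deg(m_α) = 2. Thus [Q(α):Q] = 2.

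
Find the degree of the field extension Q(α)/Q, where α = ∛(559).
[Q(α):Q] = 3

The minimal polynomial of α is x^3 - 559, irreducible over Q since 559 is not a perfect cube (so x^3 - 559 has no rational root). Hence [Q(α):Q] = deg(m_α) = 3.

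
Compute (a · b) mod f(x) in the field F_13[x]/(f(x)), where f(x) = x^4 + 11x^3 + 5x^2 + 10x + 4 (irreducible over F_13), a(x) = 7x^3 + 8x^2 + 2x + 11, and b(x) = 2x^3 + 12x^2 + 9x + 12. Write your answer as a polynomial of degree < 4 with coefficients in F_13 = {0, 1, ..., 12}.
a · b ≡ 3x^3 + 12x^2 + 8x + 10 (mod f(x))

Multiply in F_13[x]: a(x)·b(x) = (7x^3 + 8x^2 + 2x + 11)·(2x^3 + 12x^2 + 9x + 12) = x^6 + 9x^5 + 7x^4 + 7x^3 + 12x^2 + 6x + 2. This has degree ≥ 4, so divide by f(x) over F_13: x^6 + 9x^5 + 7x^4 + 7x^3 + 12x^2 + 6x + 2 = (x^2 + 11x + 11)·(x^4 + 11x^3 + 5x^2 + 10x + 4) + (3x^3 + 12x^2 + 8x + 10). Hence a·b ≡ 3x^3 + 12x^2 + 8x + 10 (mod f). (F_13[x]/(f) is a field with 13^4 = 28561 elements since f is irreducible of degree 4.)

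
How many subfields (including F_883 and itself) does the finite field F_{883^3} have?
F_{883^3} has 2 subfields

The subfields of F_{p^n} are exactly the fields F_{p^d} for d | n (each is the fixed field of the unique index-d subgroup of Gal(F_{p^n}/F_p) ≅ Z/nZ). The divisors of n = 3 are {1, 3}, giving 2 subfields: F_{883^1}, F_{883^3}.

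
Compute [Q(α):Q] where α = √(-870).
[Q(α):Q] = 2

[Q(α):Q] equals the degree of the minimal polynomial of α. Here α^2 = -870 and x^2 + 870 is irreducible (d = -870 is squarefree, ≠ 1, hence not a square), so deg(m_α) = 2. Thus [Q(α):Q] = 2.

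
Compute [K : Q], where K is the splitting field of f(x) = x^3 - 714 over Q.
[K : Q] = 6

The roots of x^3 - 714 are ∛714, ω∛714, ω^2∛714 where ω = e^(2πi/3) is a primitive cube root of unity, so K = Q(∛714, ω). Now [Q(∛714):Q] = 3 (since 714 is not a perfect cube, x^3 - 714 is irreducible) and [Q(ω):Q] = 2. Both 2 and 3 divide [K:Q], and [K:Q] ≤ 3·2 = 6, so [K:Q] = 6. (Equivalently: Q(∛714) ⊂ R but ω ∉ R, so [K : Q(∛714)] = 2.)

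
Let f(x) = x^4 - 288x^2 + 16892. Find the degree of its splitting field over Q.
[K : Q] = 4

Solving the quadratic in x^2: x^2 = (288 ± √(288^2 - 4·16892))/2 = (288 ± √15376)/2 = (288 ± 124)/2, giving x^2 = 82 or x^2 = 206. So f(x) = (x^2 - 82)(x^2 - 206) and the roots of f are ±√82, ±√206. Hence the splitting field is K = Q(√82, √206). Since 82 and 206 are distinct squarefree integers > 1, their product 16892 is not a perfect square, so √206 ∉ Q(√82). By the tower law [K:Q] = [Q(√82,√206):Q(√82)] · [Q(√82):Q] = 2 · 2 = 4.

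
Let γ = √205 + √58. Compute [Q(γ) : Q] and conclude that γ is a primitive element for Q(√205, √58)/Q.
[Q(γ) : Q] = 4 (equivalently, Q(γ) = Q(√205, √58))

Obviously Q(γ) ⊆ Q(√205, √58), and [Q(√205, √58):Q] = 4 (since 205, 58 are distinct squarefree integers > 1 with 11890 not a perfect square). To show equality we compute the minimal polynomial of γ. From γ = √205 + √58: γ^2 = 205 + 2√(11890) + 58 = 263 + 2√(11890), so γ^2 - 263 = 2√(11890); squaring, (γ^2 - 263)^2 = 4·11890, i.e. γ^4 - 526γ^2 + 69169 - 47560 = 0, i.e. γ^4 - 526γ^2 + 21609 = 0. So γ is a root of x^4 - 526x^2 + 21609. This polynomial is irreducible over Q: it has no rational root (each ±√205 ± √58 is irrational), and any factorization into two quadratics over Q would force √(11890) ∈ Q (pairing opposite roots) or √205, √58 ∈ Q (other pairings), all impossible. Hence [Q(γ):Q] = 4 = [Q(√205, √58):Q], so Q(γ) = Q(√205, √58).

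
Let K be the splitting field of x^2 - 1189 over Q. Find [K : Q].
[K : Q] = 2

f(x) = x^2 - 1189 factors as (x - √1189)(x + √1189). The splitting field is K = Q(√1189). Since 1189 is squarefree and > 1, it is not a perfect square, so x^2 - 1189 is irreducible over Q and [Q(√1189) : Q] = 2. Hence [K : Q] = 2.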